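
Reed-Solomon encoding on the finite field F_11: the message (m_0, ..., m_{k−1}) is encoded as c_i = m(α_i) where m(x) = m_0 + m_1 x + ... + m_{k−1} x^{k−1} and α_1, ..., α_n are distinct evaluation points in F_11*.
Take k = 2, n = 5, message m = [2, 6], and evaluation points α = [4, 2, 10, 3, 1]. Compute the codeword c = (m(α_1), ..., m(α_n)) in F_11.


c = [4, 3, 7, 9, 8]

Message polynomial: m(x) = 2 + 6·x (mod 11).
For each evaluation point α_i, compute m(α_i) mod 11:
  α_1 = 4: Horner steps 6 → 4, so m(4) = 4.
  α_2 = 2: Horner steps 6 → 3, so m(2) = 3.
  α_3 = 10: Horner steps 6 → 7, so m(10) = 7.
  α_4 = 3: Horner steps 6 → 9, so m(3) = 9.
  α_5 = 1: Horner steps 6 → 8, so m(1) = 8.
Codeword c = [4, 3, 7, 9, 8] ∈ F_11^5.


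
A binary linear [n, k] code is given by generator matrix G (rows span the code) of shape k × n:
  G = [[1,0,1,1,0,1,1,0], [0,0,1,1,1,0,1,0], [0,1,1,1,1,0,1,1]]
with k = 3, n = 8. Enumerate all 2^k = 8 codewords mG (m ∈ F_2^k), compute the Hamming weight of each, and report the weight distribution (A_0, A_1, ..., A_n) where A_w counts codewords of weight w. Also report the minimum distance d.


Weight distribution: A_0 = 1, A_2 = 1, A_3 = 1, A_4 = 1, A_5 = 2, A_6 = 1, A_7 = 1. Minimum distance d = 2.

Enumerate all 2^3 = 8 messages m ∈ F_2^3.
For each, compute codeword c = mG in F_2^8, then tally its weight.
  m = 000 → c = 00000000, weight = 0.
  m = 100 → c = 10110110, weight = 5.
  m = 010 → c = 00111010, weight = 4.
  m = 110 → c = 10001100, weight = 3.
  m = 001 → c = 01111011, weight = 6.
  m = 101 → c = 11001101, weight = 5.
  m = 011 → c = 01000001, weight = 2.
  m = 111 → c = 11110111, weight = 7.
Tally weights:
  weight 0: 1 codewords.
  weight 2: 1 codewords.
  weight 3: 1 codewords.
  weight 4: 1 codewords.
  weight 5: 2 codewords.
  weight 6: 1 codewords.
  weight 7: 1 codewords.
Minimum distance d = smallest w > 0 with A_w > 0 = 2.
Sanity: Σ A_w = 8 = 2^3 = 8 ✓.


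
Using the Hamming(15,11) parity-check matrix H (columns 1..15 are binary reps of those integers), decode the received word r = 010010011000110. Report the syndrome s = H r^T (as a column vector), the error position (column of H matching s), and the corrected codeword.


s = (0, 1, 0, 1)^T, error position = 5, corrected codeword c = 010000011000110

Compute s = H r^T mod 2 one row at a time:
  s_1 = 1 + 1 + 0 + 0 + 0 + 1 + 1 + 0 = 4 ≡ 0 (mod 2).
  s_2 = 0 + 1 + 0 + 0 + 0 + 1 + 1 + 0 = 3 ≡ 1 (mod 2).
  s_3 = 1 + 0 + 0 + 0 + 0 + 0 + 1 + 0 = 2 ≡ 0 (mod 2).
  s_4 = 0 + 0 + 1 + 0 + 1 + 0 + 1 + 0 = 3 ≡ 1 (mod 2).
s = (0, 1, 0, 1)^T — this equals column 5 of H (binary 0101), so error is at position 5.
Correct: flip bit 5 of r = 010010011000110 to get c = 010000011000110.


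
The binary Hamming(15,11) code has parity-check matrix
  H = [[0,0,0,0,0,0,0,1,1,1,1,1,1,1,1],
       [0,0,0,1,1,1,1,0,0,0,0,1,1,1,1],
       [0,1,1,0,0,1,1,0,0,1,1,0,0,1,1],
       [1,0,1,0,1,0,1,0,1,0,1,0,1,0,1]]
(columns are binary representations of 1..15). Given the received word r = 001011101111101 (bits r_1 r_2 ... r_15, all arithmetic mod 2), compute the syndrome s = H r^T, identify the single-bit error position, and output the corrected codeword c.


s = (0, 0, 0, 1)^T, error position = 1, corrected codeword c = 101011101111101

Compute s = H r^T mod 2 one row at a time:
  s_1 = 0 + 1 + 1 + 1 + 1 + 1 + 0 + 1 = 6 ≡ 0 (mod 2).
  s_2 = 0 + 1 + 1 + 1 + 1 + 1 + 0 + 1 = 6 ≡ 0 (mod 2).
  s_3 = 0 + 1 + 1 + 1 + 1 + 1 + 0 + 1 = 6 ≡ 0 (mod 2).
  s_4 = 0 + 1 + 1 + 1 + 1 + 1 + 1 + 1 = 7 ≡ 1 (mod 2).
s = (0, 0, 0, 1)^T — this equals column 1 of H (binary 0001), so error is at position 1.
Correct: flip bit 1 of r = 001011101111101 to get c = 101011101111101.


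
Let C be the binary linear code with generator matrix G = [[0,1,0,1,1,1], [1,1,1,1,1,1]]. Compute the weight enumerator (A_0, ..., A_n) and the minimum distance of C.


Weight distribution: A_0 = 1, A_2 = 1, A_4 = 1, A_6 = 1. Minimum distance d = 2.

Enumerate all 2^2 = 4 messages m ∈ F_2^2.
For each, compute codeword c = mG in F_2^6, then tally its weight.
  m = 00 → c = 000000, weight = 0.
  m = 10 → c = 010111, weight = 4.
  m = 01 → c = 111111, weight = 6.
  m = 11 → c = 101000, weight = 2.
Tally weights:
  weight 0: 1 codewords.
  weight 2: 1 codewords.
  weight 4: 1 codewords.
  weight 6: 1 codewords.
Minimum distance d = smallest w > 0 with A_w > 0 = 2.
Sanity: Σ A_w = 4 = 2^2 = 4 ✓.


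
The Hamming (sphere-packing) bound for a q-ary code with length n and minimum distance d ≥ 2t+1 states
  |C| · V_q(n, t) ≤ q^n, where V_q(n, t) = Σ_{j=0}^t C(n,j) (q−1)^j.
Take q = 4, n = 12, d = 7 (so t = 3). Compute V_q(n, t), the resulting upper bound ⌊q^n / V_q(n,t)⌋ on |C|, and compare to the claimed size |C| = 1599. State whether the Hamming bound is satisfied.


V_q(n, t) = 6571, q^n = 16777216, Hamming bound = 2553, |C| = 1599 ≤ bound (satisfied).

Step 1: Compute V_q(n, t) = Σ_{j=0}^3 C(n, j) (q−1)^j.
  j = 0: C(12,0)·(3)^0 = 1·1 = 1.
  j = 1: C(12,1)·(3)^1 = 12·3 = 36.
  j = 2: C(12,2)·(3)^2 = 66·9 = 594.
  j = 3: C(12,3)·(3)^3 = 220·27 = 5940.
  V_q(n, t) = 1 + 36 + 594 + 5940 = 6571.
Step 2: q^n = 4^12 = 16777216.
Step 3: Hamming bound ⌊q^n / V_q(n,t)⌋ = ⌊16777216/6571⌋ = 2553.
Step 4: Compare |C| = 1599 to 2553: satisfied.
The claimed |C| lies below the Hamming bound.


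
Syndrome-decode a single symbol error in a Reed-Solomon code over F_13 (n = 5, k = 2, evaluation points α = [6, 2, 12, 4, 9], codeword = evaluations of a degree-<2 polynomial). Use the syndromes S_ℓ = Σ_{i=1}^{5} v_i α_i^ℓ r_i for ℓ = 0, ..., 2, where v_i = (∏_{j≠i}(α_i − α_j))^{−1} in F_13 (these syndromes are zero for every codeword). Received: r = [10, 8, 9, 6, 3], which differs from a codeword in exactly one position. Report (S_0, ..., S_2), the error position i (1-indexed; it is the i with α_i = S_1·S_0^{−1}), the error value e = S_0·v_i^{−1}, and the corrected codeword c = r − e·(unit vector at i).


S = (6, 12, 11), error at position 2, error magnitude e = 6, c = [10, 2, 9, 6, 3].

Step 1: column multipliers v_i = (∏_{j≠i}(α_i − α_j))^{−1} mod 13.
  i = 1 (α = 6): (6−2)(6−12)(6−4)(6−9) = 4·(−6)·2·(−3) = 144 ≡ 1, so v_1 = 1^{−1} = 1 (mod 13).
  i = 2 (α = 2): (2−6)(2−12)(2−4)(2−9) = (−4)·(−10)·(−2)·(−7) = 560 ≡ 1, so v_2 = 1^{−1} = 1 (mod 13).
  i = 3 (α = 12): (12−6)(12−2)(12−4)(12−9) = 6·10·8·3 = 1440 ≡ 10, so v_3 = 10^{−1} = 4 (mod 13).
  i = 4 (α = 4): (4−6)(4−2)(4−12)(4−9) = (−2)·2·(−8)·(−5) = −160 ≡ 9, so v_4 = 9^{−1} = 3 (mod 13).
  i = 5 (α = 9): (9−6)(9−2)(9−12)(9−4) = 3·7·(−3)·5 = −315 ≡ 10, so v_5 = 10^{−1} = 4 (mod 13).
  v = [1, 1, 4, 3, 4].
Step 2: syndromes of r = [10, 8, 9, 6, 3] (all sums mod 13).
  S_0 = Σ v_i r_i = 1·10 + 1·8 + 4·9 + 3·6 + 4·3 = 84 ≡ 6.
  S_1 = Σ v_i α_i r_i = 1·6·10 + 1·2·8 + 4·12·9 + 3·4·6 + 4·9·3 = 688 ≡ 12.
  α_i^2 mod 13 = [10, 4, 1, 3, 3].
  S_2 = Σ v_i α_i^2 r_i = 1·10·10 + 1·4·8 + 4·1·9 + 3·3·6 + 4·3·3 = 258 ≡ 11.
  S = (6, 12, 11) ≠ 0, so r is not a codeword (an error is present).
Step 3: locate the error. For a single error e at position i, S_ℓ = v_i·e·α_i^ℓ, so α_err = S_1/S_0.
  S_0^{−1} = 6^{−1} = 11 (mod 13), so α_err = 12·11 = 132 ≡ 2 = α_2. Error position i = 2.
  Consistency check: S_2/S_1 = 11·12 = 132 ≡ 2 = α_err ✓ (single-error assumption holds).
Step 4: error magnitude e = S_0/v_2 = S_0·∏_{j≠2}(α_2 − α_j) = 6·1 = 6 ≡ 6 (mod 13).
Step 5: correct position 2: c_2 = r_2 − e = 8 − 6 ≡ 2 (mod 13). Hence c = [10, 2, 9, 6, 3].
  Check: interpolating c through the α_i gives m(x) = 11 + 2·x (degree < 2) with m(α_i) = c_i for every i, so c is indeed a codeword.


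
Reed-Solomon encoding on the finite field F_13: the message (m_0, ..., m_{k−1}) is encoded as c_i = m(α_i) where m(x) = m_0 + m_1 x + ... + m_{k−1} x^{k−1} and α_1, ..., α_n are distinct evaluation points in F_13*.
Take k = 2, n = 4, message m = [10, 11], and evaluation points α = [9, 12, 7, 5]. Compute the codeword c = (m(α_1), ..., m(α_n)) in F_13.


c = [5, 12, 9, 0]

Message polynomial: m(x) = 10 + 11·x (mod 13).
For each evaluation point α_i, compute m(α_i) mod 13:
  α_1 = 9: Horner steps 11 → 5, so m(9) = 5.
  α_2 = 12: Horner steps 11 → 12, so m(12) = 12.
  α_3 = 7: Horner steps 11 → 9, so m(7) = 9.
  α_4 = 5: Horner steps 11 → 0, so m(5) = 0.
Codeword c = [5, 12, 9, 0] ∈ F_13^4.


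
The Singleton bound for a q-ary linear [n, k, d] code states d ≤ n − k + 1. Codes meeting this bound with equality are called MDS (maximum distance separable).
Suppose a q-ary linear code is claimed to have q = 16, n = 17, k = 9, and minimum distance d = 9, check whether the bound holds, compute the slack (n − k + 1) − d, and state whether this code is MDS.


Singleton RHS = n − k + 1 = 9, slack = 0, bound satisfied, MDS.

Singleton bound: d ≤ n − k + 1.
Here n = 17, k = 9, so n − k + 1 = 9.
Given d = 9, check d ≤ 9: YES.
Slack = (n − k + 1) − d = 0.
The code is MDS (slack = 0).
Description: the claimed parameters are [17, 9, 9]_16; such a code would be MDS (meets Singleton bound).


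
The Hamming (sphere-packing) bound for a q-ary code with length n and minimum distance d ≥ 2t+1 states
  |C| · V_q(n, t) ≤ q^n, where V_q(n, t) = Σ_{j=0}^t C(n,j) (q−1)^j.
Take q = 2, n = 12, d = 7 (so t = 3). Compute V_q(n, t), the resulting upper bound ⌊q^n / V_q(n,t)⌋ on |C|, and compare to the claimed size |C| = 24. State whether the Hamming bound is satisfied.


V_q(n, t) = 299, q^n = 4096, Hamming bound = 13, |C| = 24 > bound (violated).

Step 1: Compute V_q(n, t) = Σ_{j=0}^3 C(n, j) (q−1)^j.
  j = 0: C(12,0)·(1)^0 = 1·1 = 1.
  j = 1: C(12,1)·(1)^1 = 12·1 = 12.
  j = 2: C(12,2)·(1)^2 = 66·1 = 66.
  j = 3: C(12,3)·(1)^3 = 220·1 = 220.
  V_q(n, t) = 1 + 12 + 66 + 220 = 299.
Step 2: q^n = 2^12 = 4096.
Step 3: Hamming bound ⌊q^n / V_q(n,t)⌋ = ⌊4096/299⌋ = 13.
Step 4: Compare |C| = 24 to 13: violated.
The claimed |C| lies above the Hamming bound, so no 2-ary code of length 12 with d ≥ 7 can have 24 codewords.


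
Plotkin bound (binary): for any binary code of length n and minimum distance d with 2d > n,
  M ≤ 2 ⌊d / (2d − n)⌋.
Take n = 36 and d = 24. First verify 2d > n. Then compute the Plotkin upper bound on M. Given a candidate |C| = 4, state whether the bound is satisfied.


Plotkin bound M ≤ 4; given |C| = 4 ≤ bound (satisfied).

Check applicability: 2d = 48, n = 36.
2d − n = 12 > 0, so Plotkin applies.
Compute d/(2d−n) = 24/12 ≈ 2.0000.
⌊d/(2d−n)⌋ = 2.
Plotkin bound: M ≤ 2·2 = 4.
Given |C| = 4, check: satisfied.
This |C| is at the Plotkin bound.


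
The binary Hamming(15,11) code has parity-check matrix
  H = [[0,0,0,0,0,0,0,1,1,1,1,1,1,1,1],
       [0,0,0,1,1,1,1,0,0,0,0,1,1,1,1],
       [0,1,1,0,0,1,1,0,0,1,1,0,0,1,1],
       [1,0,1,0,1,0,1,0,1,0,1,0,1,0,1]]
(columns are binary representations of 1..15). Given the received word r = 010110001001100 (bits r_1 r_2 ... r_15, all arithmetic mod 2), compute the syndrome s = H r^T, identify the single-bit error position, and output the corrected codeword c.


s = (1, 0, 1, 1)^T, error position = 11, corrected codeword c = 010110001011100

Compute s = H r^T mod 2 one row at a time:
  s_1 = 0 + 1 + 0 + 0 + 1 + 1 + 0 + 0 = 3 ≡ 1 (mod 2).
  s_2 = 1 + 1 + 0 + 0 + 1 + 1 + 0 + 0 = 4 ≡ 0 (mod 2).
  s_3 = 1 + 0 + 0 + 0 + 0 + 0 + 0 + 0 = 1 ≡ 1 (mod 2).
  s_4 = 0 + 0 + 1 + 0 + 1 + 0 + 1 + 0 = 3 ≡ 1 (mod 2).
s = (1, 0, 1, 1)^T — this equals column 11 of H (binary 1011), so error is at position 11.
Correct: flip bit 11 of r = 010110001001100 to get c = 010110001011100.


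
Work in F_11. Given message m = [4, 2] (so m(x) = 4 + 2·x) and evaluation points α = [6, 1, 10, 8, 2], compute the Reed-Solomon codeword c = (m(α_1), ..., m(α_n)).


c = [5, 6, 2, 9, 8]

Message polynomial: m(x) = 4 + 2·x (mod 11).
For each evaluation point α_i, compute m(α_i) mod 11:
  α_1 = 6: Horner steps 2 → 5, so m(6) = 5.
  α_2 = 1: Horner steps 2 → 6, so m(1) = 6.
  α_3 = 10: Horner steps 2 → 2, so m(10) = 2.
  α_4 = 8: Horner steps 2 → 9, so m(8) = 9.
  α_5 = 2: Horner steps 2 → 8, so m(2) = 8.
Codeword c = [5, 6, 2, 9, 8] ∈ F_11^5.


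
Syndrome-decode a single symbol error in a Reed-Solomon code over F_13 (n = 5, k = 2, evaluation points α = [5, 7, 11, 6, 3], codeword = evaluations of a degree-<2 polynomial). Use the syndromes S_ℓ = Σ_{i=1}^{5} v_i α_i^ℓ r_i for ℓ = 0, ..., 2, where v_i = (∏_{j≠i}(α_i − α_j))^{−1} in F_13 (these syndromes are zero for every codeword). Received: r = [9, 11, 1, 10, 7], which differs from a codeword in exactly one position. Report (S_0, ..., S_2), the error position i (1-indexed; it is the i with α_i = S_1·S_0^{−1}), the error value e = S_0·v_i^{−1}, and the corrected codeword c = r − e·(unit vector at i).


S = (7, 12, 2), error at position 3, error magnitude e = 12, c = [9, 11, 2, 10, 7].

Step 1: column multipliers v_i = (∏_{j≠i}(α_i − α_j))^{−1} mod 13.
  i = 1 (α = 5): (5−7)(5−11)(5−6)(5−3) = (−2)·(−6)·(−1)·2 = −24 ≡ 2, so v_1 = 2^{−1} = 7 (mod 13).
  i = 2 (α = 7): (7−5)(7−11)(7−6)(7−3) = 2·(−4)·1·4 = −32 ≡ 7, so v_2 = 7^{−1} = 2 (mod 13).
  i = 3 (α = 11): (11−5)(11−7)(11−6)(11−3) = 6·4·5·8 = 960 ≡ 11, so v_3 = 11^{−1} = 6 (mod 13).
  i = 4 (α = 6): (6−5)(6−7)(6−11)(6−3) = 1·(−1)·(−5)·3 = 15 ≡ 2, so v_4 = 2^{−1} = 7 (mod 13).
  i = 5 (α = 3): (3−5)(3−7)(3−11)(3−6) = (−2)·(−4)·(−8)·(−3) = 192 ≡ 10, so v_5 = 10^{−1} = 4 (mod 13).
  v = [7, 2, 6, 7, 4].
Step 2: syndromes of r = [9, 11, 1, 10, 7] (all sums mod 13).
  S_0 = Σ v_i r_i = 7·9 + 2·11 + 6·1 + 7·10 + 4·7 = 189 ≡ 7.
  S_1 = Σ v_i α_i r_i = 7·5·9 + 2·7·11 + 6·11·1 + 7·6·10 + 4·3·7 = 1039 ≡ 12.
  α_i^2 mod 13 = [12, 10, 4, 10, 9].
  S_2 = Σ v_i α_i^2 r_i = 7·12·9 + 2·10·11 + 6·4·1 + 7·10·10 + 4·9·7 = 1952 ≡ 2.
  S = (7, 12, 2) ≠ 0, so r is not a codeword (an error is present).
Step 3: locate the error. For a single error e at position i, S_ℓ = v_i·e·α_i^ℓ, so α_err = S_1/S_0.
  S_0^{−1} = 7^{−1} = 2 (mod 13), so α_err = 12·2 = 24 ≡ 11 = α_3. Error position i = 3.
  Consistency check: S_2/S_1 = 2·12 = 24 ≡ 11 = α_err ✓ (single-error assumption holds).
Step 4: error magnitude e = S_0/v_3 = S_0·∏_{j≠3}(α_3 − α_j) = 7·11 = 77 ≡ 12 (mod 13).
Step 5: correct position 3: c_3 = r_3 − e = 1 − 12 ≡ 2 (mod 13). Hence c = [9, 11, 2, 10, 7].
  Check: interpolating c through the α_i gives m(x) = 4 + 1·x (degree < 2) with m(α_i) = c_i for every i, so c is indeed a codeword.


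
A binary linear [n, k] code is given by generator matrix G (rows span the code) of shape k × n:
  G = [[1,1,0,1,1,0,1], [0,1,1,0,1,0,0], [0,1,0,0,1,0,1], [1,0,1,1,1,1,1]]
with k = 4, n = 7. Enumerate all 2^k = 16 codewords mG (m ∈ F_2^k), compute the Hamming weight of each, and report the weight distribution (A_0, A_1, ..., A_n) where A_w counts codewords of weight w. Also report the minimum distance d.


Weight distribution: A_0 = 1, A_2 = 3, A_3 = 4, A_4 = 3, A_5 = 4, A_6 = 1. Minimum distance d = 2.

Enumerate all 2^4 = 16 messages m ∈ F_2^4.
For each, compute codeword c = mG in F_2^7, then tally its weight.
  m = 0000 → c = 0000000, weight = 0.
  m = 1000 → c = 1101101, weight = 5.
  m = 0100 → c = 0110100, weight = 3.
  m = 1100 → c = 1011001, weight = 4.
  m = 0010 → c = 0100101, weight = 3.
  m = 1010 → c = 1001000, weight = 2.
  m = 0110 → c = 0010001, weight = 2.
  m = 1110 → c = 1111100, weight = 5.
  m = 0001 → c = 1011111, weight = 6.
  m = 1001 → c = 0110010, weight = 3.
  m = 0101 → c = 1101011, weight = 5.
  m = 1101 → c = 0000110, weight = 2.
  m = 0011 → c = 1111010, weight = 5.
  m = 1011 → c = 0010111, weight = 4.
  m = 0111 → c = 1001110, weight = 4.
  m = 1111 → c = 0100011, weight = 3.
Tally weights:
  weight 0: 1 codewords.
  weight 2: 3 codewords.
  weight 3: 4 codewords.
  weight 4: 3 codewords.
  weight 5: 4 codewords.
  weight 6: 1 codewords.
Minimum distance d = smallest w > 0 with A_w > 0 = 2.
Sanity: Σ A_w = 16 = 2^4 = 16 ✓.


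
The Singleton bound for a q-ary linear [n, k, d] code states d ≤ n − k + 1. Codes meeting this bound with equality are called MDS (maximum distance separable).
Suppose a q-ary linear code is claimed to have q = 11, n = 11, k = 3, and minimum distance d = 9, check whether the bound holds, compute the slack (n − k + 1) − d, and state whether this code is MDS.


Singleton RHS = n − k + 1 = 9, slack = 0, bound satisfied, MDS.

Singleton bound: d ≤ n − k + 1.
Here n = 11, k = 3, so n − k + 1 = 9.
Given d = 9, check d ≤ 9: YES.
Slack = (n − k + 1) − d = 0.
The code is MDS (slack = 0).
Description: the claimed parameters are [11, 3, 9]_11; such a code would be MDS (meets Singleton bound).


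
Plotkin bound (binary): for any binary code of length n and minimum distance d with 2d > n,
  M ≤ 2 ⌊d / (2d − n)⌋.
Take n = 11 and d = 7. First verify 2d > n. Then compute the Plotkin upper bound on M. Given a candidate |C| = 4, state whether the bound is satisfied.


Plotkin bound M ≤ 4; given |C| = 4 ≤ bound (satisfied).

Check applicability: 2d = 14, n = 11.
2d − n = 3 > 0, so Plotkin applies.
Compute d/(2d−n) = 7/3 ≈ 2.3333.
⌊d/(2d−n)⌋ = 2.
Plotkin bound: M ≤ 2·2 = 4.
Given |C| = 4, check: satisfied.
This |C| is at the Plotkin bound.


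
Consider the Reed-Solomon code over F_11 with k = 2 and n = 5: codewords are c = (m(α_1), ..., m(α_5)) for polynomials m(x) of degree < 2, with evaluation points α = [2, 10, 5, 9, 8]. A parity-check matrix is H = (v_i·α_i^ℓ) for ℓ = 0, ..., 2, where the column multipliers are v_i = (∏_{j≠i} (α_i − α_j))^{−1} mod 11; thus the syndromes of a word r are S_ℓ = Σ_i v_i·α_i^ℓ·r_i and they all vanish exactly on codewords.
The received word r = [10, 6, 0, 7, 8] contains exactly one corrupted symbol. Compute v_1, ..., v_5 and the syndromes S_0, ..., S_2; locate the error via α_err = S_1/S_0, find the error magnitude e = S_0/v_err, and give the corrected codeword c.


S = (1, 2, 4), error at position 1, error magnitude e = 7, c = [3, 6, 0, 7, 8].

Step 1: column multipliers v_i = (∏_{j≠i}(α_i − α_j))^{−1} mod 11.
  i = 1 (α = 2): (2−10)(2−5)(2−9)(2−8) = (−8)·(−3)·(−7)·(−6) = 1008 ≡ 7, so v_1 = 7^{−1} = 8 (mod 11).
  i = 2 (α = 10): (10−2)(10−5)(10−9)(10−8) = 8·5·1·2 = 80 ≡ 3, so v_2 = 3^{−1} = 4 (mod 11).
  i = 3 (α = 5): (5−2)(5−10)(5−9)(5−8) = 3·(−5)·(−4)·(−3) = −180 ≡ 7, so v_3 = 7^{−1} = 8 (mod 11).
  i = 4 (α = 9): (9−2)(9−10)(9−5)(9−8) = 7·(−1)·4·1 = −28 ≡ 5, so v_4 = 5^{−1} = 9 (mod 11).
  i = 5 (α = 8): (8−2)(8−10)(8−5)(8−9) = 6·(−2)·3·(−1) = 36 ≡ 3, so v_5 = 3^{−1} = 4 (mod 11).
  v = [8, 4, 8, 9, 4].
Step 2: syndromes of r = [10, 6, 0, 7, 8] (all sums mod 11).
  S_0 = Σ v_i r_i = 8·10 + 4·6 + 8·0 + 9·7 + 4·8 = 199 ≡ 1.
  S_1 = Σ v_i α_i r_i = 8·2·10 + 4·10·6 + 8·5·0 + 9·9·7 + 4·8·8 = 1223 ≡ 2.
  α_i^2 mod 11 = [4, 1, 3, 4, 9].
  S_2 = Σ v_i α_i^2 r_i = 8·4·10 + 4·1·6 + 8·3·0 + 9·4·7 + 4·9·8 = 884 ≡ 4.
  S = (1, 2, 4) ≠ 0, so r is not a codeword (an error is present).
Step 3: locate the error. For a single error e at position i, S_ℓ = v_i·e·α_i^ℓ, so α_err = S_1/S_0.
  S_0^{−1} = 1^{−1} = 1 (mod 11), so α_err = 2·1 = 2 ≡ 2 = α_1. Error position i = 1.
  Consistency check: S_2/S_1 = 4·6 = 24 ≡ 2 = α_err ✓ (single-error assumption holds).
Step 4: error magnitude e = S_0/v_1 = S_0·∏_{j≠1}(α_1 − α_j) = 1·7 = 7 ≡ 7 (mod 11).
Step 5: correct position 1: c_1 = r_1 − e = 10 − 7 ≡ 3 (mod 11). Hence c = [3, 6, 0, 7, 8].
  Check: interpolating c through the α_i gives m(x) = 5 + 10·x (degree < 2) with m(α_i) = c_i for every i, so c is indeed a codeword.


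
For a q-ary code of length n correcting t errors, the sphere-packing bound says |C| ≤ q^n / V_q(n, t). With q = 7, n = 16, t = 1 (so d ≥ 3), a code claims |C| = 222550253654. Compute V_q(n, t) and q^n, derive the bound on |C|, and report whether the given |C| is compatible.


V_q(n, t) = 97, q^n = 33232930569601, Hamming bound = 342607531645, |C| = 222550253654 ≤ bound (satisfied).

Step 1: Compute V_q(n, t) = Σ_{j=0}^1 C(n, j) (q−1)^j.
  j = 0: C(16,0)·(6)^0 = 1·1 = 1.
  j = 1: C(16,1)·(6)^1 = 16·6 = 96.
  V_q(n, t) = 1 + 96 = 97.
Step 2: q^n = 7^16 = 33232930569601.
Step 3: Hamming bound ⌊q^n / V_q(n,t)⌋ = ⌊33232930569601/97⌋ = 342607531645.
Step 4: Compare |C| = 222550253654 to 342607531645: satisfied.
The claimed |C| lies below the Hamming bound.


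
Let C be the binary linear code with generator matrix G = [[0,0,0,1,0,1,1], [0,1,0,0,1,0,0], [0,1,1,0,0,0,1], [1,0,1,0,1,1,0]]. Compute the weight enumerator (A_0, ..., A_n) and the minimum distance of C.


Weight distribution: A_0 = 1, A_2 = 2, A_3 = 4, A_4 = 5, A_5 = 4. Minimum distance d = 2.

Enumerate all 2^4 = 16 messages m ∈ F_2^4.
For each, compute codeword c = mG in F_2^7, then tally its weight.
  m = 0000 → c = 0000000, weight = 0.
  m = 1000 → c = 0001011, weight = 3.
  m = 0100 → c = 0100100, weight = 2.
  m = 1100 → c = 0101111, weight = 5.
  m = 0010 → c = 0110001, weight = 3.
  m = 1010 → c = 0111010, weight = 4.
  m = 0110 → c = 0010101, weight = 3.
  m = 1110 → c = 0011110, weight = 4.
  m = 0001 → c = 1010110, weight = 4.
  m = 1001 → c = 1011101, weight = 5.
  m = 0101 → c = 1110010, weight = 4.
  m = 1101 → c = 1111001, weight = 5.
  m = 0011 → c = 1100111, weight = 5.
  m = 1011 → c = 1101100, weight = 4.
  m = 0111 → c = 1000011, weight = 3.
  m = 1111 → c = 1001000, weight = 2.
Tally weights:
  weight 0: 1 codewords.
  weight 2: 2 codewords.
  weight 3: 4 codewords.
  weight 4: 5 codewords.
  weight 5: 4 codewords.
Minimum distance d = smallest w > 0 with A_w > 0 = 2.
Sanity: Σ A_w = 16 = 2^4 = 16 ✓.


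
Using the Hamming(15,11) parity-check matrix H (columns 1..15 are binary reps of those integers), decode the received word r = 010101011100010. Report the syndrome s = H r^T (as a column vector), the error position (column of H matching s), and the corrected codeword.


s = (0, 1, 0, 1)^T, error position = 5, corrected codeword c = 010111011100010

Compute s = H r^T mod 2 one row at a time:
  s_1 = 1 + 1 + 1 + 0 + 0 + 0 + 1 + 0 = 4 ≡ 0 (mod 2).
  s_2 = 1 + 0 + 1 + 0 + 0 + 0 + 1 + 0 = 3 ≡ 1 (mod 2).
  s_3 = 1 + 0 + 1 + 0 + 1 + 0 + 1 + 0 = 4 ≡ 0 (mod 2).
  s_4 = 0 + 0 + 0 + 0 + 1 + 0 + 0 + 0 = 1 ≡ 1 (mod 2).
s = (0, 1, 0, 1)^T — this equals column 5 of H (binary 0101), so error is at position 5.
Correct: flip bit 5 of r = 010101011100010 to get c = 010111011100010.


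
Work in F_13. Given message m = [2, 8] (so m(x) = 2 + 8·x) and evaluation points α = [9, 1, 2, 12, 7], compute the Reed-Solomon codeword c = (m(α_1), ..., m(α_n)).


c = [9, 10, 5, 7, 6]

Message polynomial: m(x) = 2 + 8·x (mod 13).
For each evaluation point α_i, compute m(α_i) mod 13:
  α_1 = 9: Horner steps 8 → 9, so m(9) = 9.
  α_2 = 1: Horner steps 8 → 10, so m(1) = 10.
  α_3 = 2: Horner steps 8 → 5, so m(2) = 5.
  α_4 = 12: Horner steps 8 → 7, so m(12) = 7.
  α_5 = 7: Horner steps 8 → 6, so m(7) = 6.
Codeword c = [9, 10, 5, 7, 6] ∈ F_13^5.


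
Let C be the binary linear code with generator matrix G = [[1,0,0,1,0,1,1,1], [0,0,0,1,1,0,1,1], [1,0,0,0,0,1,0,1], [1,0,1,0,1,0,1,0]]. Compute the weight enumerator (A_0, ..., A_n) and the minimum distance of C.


Weight distribution: A_0 = 1, A_2 = 2, A_3 = 4, A_4 = 5, A_5 = 4. Minimum distance d = 2.

Enumerate all 2^4 = 16 messages m ∈ F_2^4.
For each, compute codeword c = mG in F_2^8, then tally its weight.
  m = 0000 → c = 00000000, weight = 0.
  m = 1000 → c = 10010111, weight = 5.
  m = 0100 → c = 00011011, weight = 4.
  m = 1100 → c = 10001100, weight = 3.
  m = 0010 → c = 10000101, weight = 3.
  m = 1010 → c = 00010010, weight = 2.
  m = 0110 → c = 10011110, weight = 5.
  m = 1110 → c = 00001001, weight = 2.
  m = 0001 → c = 10101010, weight = 4.
  m = 1001 → c = 00111101, weight = 5.
  m = 0101 → c = 10110001, weight = 4.
  m = 1101 → c = 00100110, weight = 3.
  m = 0011 → c = 00101111, weight = 5.
  m = 1011 → c = 10111000, weight = 4.
  m = 0111 → c = 00110100, weight = 3.
  m = 1111 → c = 10100011, weight = 4.
Tally weights:
  weight 0: 1 codewords.
  weight 2: 2 codewords.
  weight 3: 4 codewords.
  weight 4: 5 codewords.
  weight 5: 4 codewords.
Minimum distance d = smallest w > 0 with A_w > 0 = 2.
Sanity: Σ A_w = 16 = 2^4 = 16 ✓.


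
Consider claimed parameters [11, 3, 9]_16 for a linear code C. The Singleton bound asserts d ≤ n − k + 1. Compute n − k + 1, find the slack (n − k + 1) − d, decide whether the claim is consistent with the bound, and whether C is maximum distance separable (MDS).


Singleton RHS = n − k + 1 = 9, slack = 0, bound satisfied, MDS.

Singleton bound: d ≤ n − k + 1.
Here n = 11, k = 3, so n − k + 1 = 9.
Given d = 9, check d ≤ 9: YES.
Slack = (n − k + 1) − d = 0.
The code is MDS (slack = 0).
Description: the claimed parameters are [11, 3, 9]_16; such a code would be MDS (meets Singleton bound).


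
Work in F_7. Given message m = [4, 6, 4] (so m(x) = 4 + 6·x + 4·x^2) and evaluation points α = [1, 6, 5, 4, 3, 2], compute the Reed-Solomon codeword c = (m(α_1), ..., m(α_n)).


c = [0, 2, 1, 1, 2, 4]

Message polynomial: m(x) = 4 + 6·x + 4·x^2 (mod 7).
For each evaluation point α_i, compute m(α_i) mod 7:
  α_1 = 1: Horner steps 4 → 3 → 0, so m(1) = 0.
  α_2 = 6: Horner steps 4 → 2 → 2, so m(6) = 2.
  α_3 = 5: Horner steps 4 → 5 → 1, so m(5) = 1.
  α_4 = 4: Horner steps 4 → 1 → 1, so m(4) = 1.
  α_5 = 3: Horner steps 4 → 4 → 2, so m(3) = 2.
  α_6 = 2: Horner steps 4 → 0 → 4, so m(2) = 4.
Codeword c = [0, 2, 1, 1, 2, 4] ∈ F_7^6.


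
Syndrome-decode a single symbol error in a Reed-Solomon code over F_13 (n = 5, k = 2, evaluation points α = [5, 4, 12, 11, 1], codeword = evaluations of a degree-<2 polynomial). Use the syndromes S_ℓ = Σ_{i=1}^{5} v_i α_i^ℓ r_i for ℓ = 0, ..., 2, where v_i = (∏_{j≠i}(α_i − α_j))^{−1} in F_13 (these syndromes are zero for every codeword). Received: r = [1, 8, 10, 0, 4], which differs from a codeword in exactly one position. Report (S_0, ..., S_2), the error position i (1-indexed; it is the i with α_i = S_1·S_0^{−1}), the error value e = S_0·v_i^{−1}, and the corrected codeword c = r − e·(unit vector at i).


S = (4, 7, 9), error at position 1, error magnitude e = 9, c = [5, 8, 10, 0, 4].

Step 1: column multipliers v_i = (∏_{j≠i}(α_i − α_j))^{−1} mod 13.
  i = 1 (α = 5): (5−4)(5−12)(5−11)(5−1) = 1·(−7)·(−6)·4 = 168 ≡ 12, so v_1 = 12^{−1} = 12 (mod 13).
  i = 2 (α = 4): (4−5)(4−12)(4−11)(4−1) = (−1)·(−8)·(−7)·3 = −168 ≡ 1, so v_2 = 1^{−1} = 1 (mod 13).
  i = 3 (α = 12): (12−5)(12−4)(12−11)(12−1) = 7·8·1·11 = 616 ≡ 5, so v_3 = 5^{−1} = 8 (mod 13).
  i = 4 (α = 11): (11−5)(11−4)(11−12)(11−1) = 6·7·(−1)·10 = −420 ≡ 9, so v_4 = 9^{−1} = 3 (mod 13).
  i = 5 (α = 1): (1−5)(1−4)(1−12)(1−11) = (−4)·(−3)·(−11)·(−10) = 1320 ≡ 7, so v_5 = 7^{−1} = 2 (mod 13).
  v = [12, 1, 8, 3, 2].
Step 2: syndromes of r = [1, 8, 10, 0, 4] (all sums mod 13).
  S_0 = Σ v_i r_i = 12·1 + 1·8 + 8·10 + 3·0 + 2·4 = 108 ≡ 4.
  S_1 = Σ v_i α_i r_i = 12·5·1 + 1·4·8 + 8·12·10 + 3·11·0 + 2·1·4 = 1060 ≡ 7.
  α_i^2 mod 13 = [12, 3, 1, 4, 1].
  S_2 = Σ v_i α_i^2 r_i = 12·12·1 + 1·3·8 + 8·1·10 + 3·4·0 + 2·1·4 = 256 ≡ 9.
  S = (4, 7, 9) ≠ 0, so r is not a codeword (an error is present).
Step 3: locate the error. For a single error e at position i, S_ℓ = v_i·e·α_i^ℓ, so α_err = S_1/S_0.
  S_0^{−1} = 4^{−1} = 10 (mod 13), so α_err = 7·10 = 70 ≡ 5 = α_1. Error position i = 1.
  Consistency check: S_2/S_1 = 9·2 = 18 ≡ 5 = α_err ✓ (single-error assumption holds).
Step 4: error magnitude e = S_0/v_1 = S_0·∏_{j≠1}(α_1 − α_j) = 4·12 = 48 ≡ 9 (mod 13).
Step 5: correct position 1: c_1 = r_1 − e = 1 − 9 ≡ 5 (mod 13). Hence c = [5, 8, 10, 0, 4].
  Check: interpolating c through the α_i gives m(x) = 7 + 10·x (degree < 2) with m(α_i) = c_i for every i, so c is indeed a codeword.


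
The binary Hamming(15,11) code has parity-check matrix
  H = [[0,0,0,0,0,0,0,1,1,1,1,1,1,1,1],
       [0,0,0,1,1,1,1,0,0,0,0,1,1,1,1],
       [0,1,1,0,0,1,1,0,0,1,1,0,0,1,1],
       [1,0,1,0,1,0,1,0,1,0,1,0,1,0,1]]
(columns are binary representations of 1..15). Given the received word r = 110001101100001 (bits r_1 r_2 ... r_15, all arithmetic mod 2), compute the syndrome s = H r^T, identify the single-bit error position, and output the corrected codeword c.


s = (1, 1, 1, 0)^T, error position = 14, corrected codeword c = 110001101100011

Compute s = H r^T mod 2 one row at a time:
  s_1 = 0 + 1 + 1 + 0 + 0 + 0 + 0 + 1 = 3 ≡ 1 (mod 2).
  s_2 = 0 + 0 + 1 + 1 + 0 + 0 + 0 + 1 = 3 ≡ 1 (mod 2).
  s_3 = 1 + 0 + 1 + 1 + 1 + 0 + 0 + 1 = 5 ≡ 1 (mod 2).
  s_4 = 1 + 0 + 0 + 1 + 1 + 0 + 0 + 1 = 4 ≡ 0 (mod 2).
s = (1, 1, 1, 0)^T — this equals column 14 of H (binary 1110), so error is at position 14.
Correct: flip bit 14 of r = 110001101100001 to get c = 110001101100011.


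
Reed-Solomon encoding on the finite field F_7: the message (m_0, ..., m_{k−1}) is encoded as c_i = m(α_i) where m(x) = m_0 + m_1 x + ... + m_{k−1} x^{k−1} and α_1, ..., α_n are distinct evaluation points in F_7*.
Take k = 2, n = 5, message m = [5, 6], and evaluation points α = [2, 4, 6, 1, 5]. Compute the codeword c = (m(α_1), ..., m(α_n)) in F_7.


c = [3, 1, 6, 4, 0]

Message polynomial: m(x) = 5 + 6·x (mod 7).
For each evaluation point α_i, compute m(α_i) mod 7:
  α_1 = 2: Horner steps 6 → 3, so m(2) = 3.
  α_2 = 4: Horner steps 6 → 1, so m(4) = 1.
  α_3 = 6: Horner steps 6 → 6, so m(6) = 6.
  α_4 = 1: Horner steps 6 → 4, so m(1) = 4.
  α_5 = 5: Horner steps 6 → 0, so m(5) = 0.
Codeword c = [3, 1, 6, 4, 0] ∈ F_7^5.


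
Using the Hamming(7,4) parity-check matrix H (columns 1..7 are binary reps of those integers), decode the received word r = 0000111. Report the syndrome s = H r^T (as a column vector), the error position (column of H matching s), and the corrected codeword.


s = (1, 0, 0)^T, error position = 4, corrected codeword c = 0001111

Compute s = H r^T mod 2 one row at a time:
  s_1 = 0 + 1 + 1 + 1 = 3 ≡ 1 (mod 2).
  s_2 = 0 + 0 + 1 + 1 = 2 ≡ 0 (mod 2).
  s_3 = 0 + 0 + 1 + 1 = 2 ≡ 0 (mod 2).
s = (1, 0, 0)^T — this equals column 4 of H (binary 100), so error is at position 4.
Correct: flip bit 4 of r = 0000111 to get c = 0001111.


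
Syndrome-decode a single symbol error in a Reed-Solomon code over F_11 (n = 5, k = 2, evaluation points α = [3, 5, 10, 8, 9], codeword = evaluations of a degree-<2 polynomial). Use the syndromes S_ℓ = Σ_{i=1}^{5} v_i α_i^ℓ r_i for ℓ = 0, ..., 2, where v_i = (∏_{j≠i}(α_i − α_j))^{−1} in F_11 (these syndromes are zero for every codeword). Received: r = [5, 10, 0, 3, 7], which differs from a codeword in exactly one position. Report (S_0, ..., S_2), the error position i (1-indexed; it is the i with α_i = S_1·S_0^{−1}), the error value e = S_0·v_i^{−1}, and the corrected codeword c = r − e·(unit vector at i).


S = (8, 7, 2), error at position 2, error magnitude e = 8, c = [5, 2, 0, 3, 7].

Step 1: column multipliers v_i = (∏_{j≠i}(α_i − α_j))^{−1} mod 11.
  i = 1 (α = 3): (3−5)(3−10)(3−8)(3−9) = (−2)·(−7)·(−5)·(−6) = 420 ≡ 2, so v_1 = 2^{−1} = 6 (mod 11).
  i = 2 (α = 5): (5−3)(5−10)(5−8)(5−9) = 2·(−5)·(−3)·(−4) = −120 ≡ 1, so v_2 = 1^{−1} = 1 (mod 11).
  i = 3 (α = 10): (10−3)(10−5)(10−8)(10−9) = 7·5·2·1 = 70 ≡ 4, so v_3 = 4^{−1} = 3 (mod 11).
  i = 4 (α = 8): (8−3)(8−5)(8−10)(8−9) = 5·3·(−2)·(−1) = 30 ≡ 8, so v_4 = 8^{−1} = 7 (mod 11).
  i = 5 (α = 9): (9−3)(9−5)(9−10)(9−8) = 6·4·(−1)·1 = −24 ≡ 9, so v_5 = 9^{−1} = 5 (mod 11).
  v = [6, 1, 3, 7, 5].
Step 2: syndromes of r = [5, 10, 0, 3, 7] (all sums mod 11).
  S_0 = Σ v_i r_i = 6·5 + 1·10 + 3·0 + 7·3 + 5·7 = 96 ≡ 8.
  S_1 = Σ v_i α_i r_i = 6·3·5 + 1·5·10 + 3·10·0 + 7·8·3 + 5·9·7 = 623 ≡ 7.
  α_i^2 mod 11 = [9, 3, 1, 9, 4].
  S_2 = Σ v_i α_i^2 r_i = 6·9·5 + 1·3·10 + 3·1·0 + 7·9·3 + 5·4·7 = 629 ≡ 2.
  S = (8, 7, 2) ≠ 0, so r is not a codeword (an error is present).
Step 3: locate the error. For a single error e at position i, S_ℓ = v_i·e·α_i^ℓ, so α_err = S_1/S_0.
  S_0^{−1} = 8^{−1} = 7 (mod 11), so α_err = 7·7 = 49 ≡ 5 = α_2. Error position i = 2.
  Consistency check: S_2/S_1 = 2·8 = 16 ≡ 5 = α_err ✓ (single-error assumption holds).
Step 4: error magnitude e = S_0/v_2 = S_0·∏_{j≠2}(α_2 − α_j) = 8·1 = 8 ≡ 8 (mod 11).
Step 5: correct position 2: c_2 = r_2 − e = 10 − 8 ≡ 2 (mod 11). Hence c = [5, 2, 0, 3, 7].
  Check: interpolating c through the α_i gives m(x) = 4 + 4·x (degree < 2) with m(α_i) = c_i for every i, so c is indeed a codeword.


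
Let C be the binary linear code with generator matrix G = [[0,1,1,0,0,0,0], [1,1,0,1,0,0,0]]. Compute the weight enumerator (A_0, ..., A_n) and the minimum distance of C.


Weight distribution: A_0 = 1, A_2 = 1, A_3 = 2. Minimum distance d = 2.

Enumerate all 2^2 = 4 messages m ∈ F_2^2.
For each, compute codeword c = mG in F_2^7, then tally its weight.
  m = 00 → c = 0000000, weight = 0.
  m = 10 → c = 0110000, weight = 2.
  m = 01 → c = 1101000, weight = 3.
  m = 11 → c = 1011000, weight = 3.
Tally weights:
  weight 0: 1 codewords.
  weight 2: 1 codewords.
  weight 3: 2 codewords.
Minimum distance d = smallest w > 0 with A_w > 0 = 2.
Sanity: Σ A_w = 4 = 2^2 = 4 ✓.


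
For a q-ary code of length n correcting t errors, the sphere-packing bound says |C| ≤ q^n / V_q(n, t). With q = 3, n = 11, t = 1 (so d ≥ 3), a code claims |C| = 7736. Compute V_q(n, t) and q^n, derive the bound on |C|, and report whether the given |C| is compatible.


V_q(n, t) = 23, q^n = 177147, Hamming bound = 7702, |C| = 7736 > bound (violated).

Step 1: Compute V_q(n, t) = Σ_{j=0}^1 C(n, j) (q−1)^j.
  j = 0: C(11,0)·(2)^0 = 1·1 = 1.
  j = 1: C(11,1)·(2)^1 = 11·2 = 22.
  V_q(n, t) = 1 + 22 = 23.
Step 2: q^n = 3^11 = 177147.
Step 3: Hamming bound ⌊q^n / V_q(n,t)⌋ = ⌊177147/23⌋ = 7702.
Step 4: Compare |C| = 7736 to 7702: violated.
The claimed |C| lies above the Hamming bound, so no 3-ary code of length 11 with d ≥ 3 can have 7736 codewords.


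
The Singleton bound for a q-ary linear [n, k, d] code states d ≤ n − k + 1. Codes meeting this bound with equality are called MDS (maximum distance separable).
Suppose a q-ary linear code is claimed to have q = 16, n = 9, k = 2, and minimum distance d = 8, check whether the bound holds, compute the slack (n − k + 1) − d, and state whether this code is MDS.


Singleton RHS = n − k + 1 = 8, slack = 0, bound satisfied, MDS.

Singleton bound: d ≤ n − k + 1.
Here n = 9, k = 2, so n − k + 1 = 8.
Given d = 8, check d ≤ 8: YES.
Slack = (n − k + 1) − d = 0.
The code is MDS (slack = 0).
Description: the claimed parameters are [9, 2, 8]_16; such a code would be MDS (meets Singleton bound).


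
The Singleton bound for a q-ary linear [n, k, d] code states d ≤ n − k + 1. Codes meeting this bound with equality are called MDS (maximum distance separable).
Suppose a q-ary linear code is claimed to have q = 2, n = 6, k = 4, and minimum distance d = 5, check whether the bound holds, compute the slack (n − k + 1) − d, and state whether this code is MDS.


Singleton RHS = n − k + 1 = 3, slack = -2, bound violated (no such code; not MDS).

Singleton bound: d ≤ n − k + 1.
Here n = 6, k = 4, so n − k + 1 = 3.
Given d = 5, check d ≤ 3: NO.
Slack = (n − k + 1) − d = -2.
The slack is negative: d = 5 exceeds n − k + 1 = 3 by 2, so the Singleton bound is violated and no linear [6, 4, 5]_2 code can exist. In particular it is not MDS (MDS requires d = n − k + 1 exactly).
Description: the claimed parameters are [6, 4, 5]_2; such a code would be impossible (violates the Singleton bound).


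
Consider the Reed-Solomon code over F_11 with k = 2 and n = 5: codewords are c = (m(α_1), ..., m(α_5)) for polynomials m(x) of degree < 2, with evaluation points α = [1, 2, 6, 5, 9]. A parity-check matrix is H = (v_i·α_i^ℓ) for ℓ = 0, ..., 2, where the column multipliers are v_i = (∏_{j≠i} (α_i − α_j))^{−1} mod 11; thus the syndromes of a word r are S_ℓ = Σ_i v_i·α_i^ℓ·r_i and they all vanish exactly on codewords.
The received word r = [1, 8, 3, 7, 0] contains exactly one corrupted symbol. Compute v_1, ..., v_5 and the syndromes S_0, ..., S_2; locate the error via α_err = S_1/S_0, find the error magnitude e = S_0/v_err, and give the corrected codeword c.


S = (9, 4, 3), error at position 5, error magnitude e = 9, c = [1, 8, 3, 7, 2].

Step 1: column multipliers v_i = (∏_{j≠i}(α_i − α_j))^{−1} mod 11.
  i = 1 (α = 1): (1−2)(1−6)(1−5)(1−9) = (−1)·(−5)·(−4)·(−8) = 160 ≡ 6, so v_1 = 6^{−1} = 2 (mod 11).
  i = 2 (α = 2): (2−1)(2−6)(2−5)(2−9) = 1·(−4)·(−3)·(−7) = −84 ≡ 4, so v_2 = 4^{−1} = 3 (mod 11).
  i = 3 (α = 6): (6−1)(6−2)(6−5)(6−9) = 5·4·1·(−3) = −60 ≡ 6, so v_3 = 6^{−1} = 2 (mod 11).
  i = 4 (α = 5): (5−1)(5−2)(5−6)(5−9) = 4·3·(−1)·(−4) = 48 ≡ 4, so v_4 = 4^{−1} = 3 (mod 11).
  i = 5 (α = 9): (9−1)(9−2)(9−6)(9−5) = 8·7·3·4 = 672 ≡ 1, so v_5 = 1^{−1} = 1 (mod 11).
  v = [2, 3, 2, 3, 1].
Step 2: syndromes of r = [1, 8, 3, 7, 0] (all sums mod 11).
  S_0 = Σ v_i r_i = 2·1 + 3·8 + 2·3 + 3·7 + 1·0 = 53 ≡ 9.
  S_1 = Σ v_i α_i r_i = 2·1·1 + 3·2·8 + 2·6·3 + 3·5·7 + 1·9·0 = 191 ≡ 4.
  α_i^2 mod 11 = [1, 4, 3, 3, 4].
  S_2 = Σ v_i α_i^2 r_i = 2·1·1 + 3·4·8 + 2·3·3 + 3·3·7 + 1·4·0 = 179 ≡ 3.
  S = (9, 4, 3) ≠ 0, so r is not a codeword (an error is present).
Step 3: locate the error. For a single error e at position i, S_ℓ = v_i·e·α_i^ℓ, so α_err = S_1/S_0.
  S_0^{−1} = 9^{−1} = 5 (mod 11), so α_err = 4·5 = 20 ≡ 9 = α_5. Error position i = 5.
  Consistency check: S_2/S_1 = 3·3 = 9 ≡ 9 = α_err ✓ (single-error assumption holds).
Step 4: error magnitude e = S_0/v_5 = S_0·∏_{j≠5}(α_5 − α_j) = 9·1 = 9 ≡ 9 (mod 11).
Step 5: correct position 5: c_5 = r_5 − e = 0 − 9 ≡ 2 (mod 11). Hence c = [1, 8, 3, 7, 2].
  Check: interpolating c through the α_i gives m(x) = 5 + 7·x (degree < 2) with m(α_i) = c_i for every i, so c is indeed a codeword.


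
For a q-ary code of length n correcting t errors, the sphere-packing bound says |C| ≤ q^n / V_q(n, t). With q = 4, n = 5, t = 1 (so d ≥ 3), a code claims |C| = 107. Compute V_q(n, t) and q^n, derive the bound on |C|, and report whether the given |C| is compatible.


V_q(n, t) = 16, q^n = 1024, Hamming bound = 64, |C| = 107 > bound (violated).

Step 1: Compute V_q(n, t) = Σ_{j=0}^1 C(n, j) (q−1)^j.
  j = 0: C(5,0)·(3)^0 = 1·1 = 1.
  j = 1: C(5,1)·(3)^1 = 5·3 = 15.
  V_q(n, t) = 1 + 15 = 16.
Step 2: q^n = 4^5 = 1024.
Step 3: Hamming bound ⌊q^n / V_q(n,t)⌋ = ⌊1024/16⌋ = 64.
Step 4: Compare |C| = 107 to 64: violated.
The claimed |C| lies above the Hamming bound, so no 4-ary code of length 5 with d ≥ 3 can have 107 codewords.


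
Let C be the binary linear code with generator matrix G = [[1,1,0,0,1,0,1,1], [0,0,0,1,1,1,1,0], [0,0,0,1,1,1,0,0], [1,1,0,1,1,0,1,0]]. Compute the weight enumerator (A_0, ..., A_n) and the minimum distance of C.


Weight distribution: A_0 = 1, A_1 = 1, A_2 = 1, A_3 = 4, A_4 = 5, A_5 = 3, A_6 = 1. Minimum distance d = 1.

Enumerate all 2^4 = 16 messages m ∈ F_2^4.
For each, compute codeword c = mG in F_2^8, then tally its weight.
  m = 0000 → c = 00000000, weight = 0.
  m = 1000 → c = 11001011, weight = 5.
  m = 0100 → c = 00011110, weight = 4.
  m = 1100 → c = 11010101, weight = 5.
  m = 0010 → c = 00011100, weight = 3.
  m = 1010 → c = 11010111, weight = 6.
  m = 0110 → c = 00000010, weight = 1.
  m = 1110 → c = 11001001, weight = 4.
  m = 0001 → c = 11011010, weight = 5.
  m = 1001 → c = 00010001, weight = 2.
  m = 0101 → c = 11000100, weight = 3.
  m = 1101 → c = 00001111, weight = 4.
  m = 0011 → c = 11000110, weight = 4.
  m = 1011 → c = 00001101, weight = 3.
  m = 0111 → c = 11011000, weight = 4.
  m = 1111 → c = 00010011, weight = 3.
Tally weights:
  weight 0: 1 codewords.
  weight 1: 1 codewords.
  weight 2: 1 codewords.
  weight 3: 4 codewords.
  weight 4: 5 codewords.
  weight 5: 3 codewords.
  weight 6: 1 codewords.
Minimum distance d = smallest w > 0 with A_w > 0 = 1.
Sanity: Σ A_w = 16 = 2^4 = 16 ✓.
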